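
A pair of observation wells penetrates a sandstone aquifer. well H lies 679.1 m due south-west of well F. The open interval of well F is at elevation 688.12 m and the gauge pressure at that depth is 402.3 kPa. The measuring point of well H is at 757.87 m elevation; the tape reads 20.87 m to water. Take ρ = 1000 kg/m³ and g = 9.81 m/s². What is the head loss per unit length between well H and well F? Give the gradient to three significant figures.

i ≈ 0.0116 m/m

Pressure head at well F: ψ = P/(ρg) = 402.3×1000 / (1000 × 9.81) = 41.01 m.
Total head at well F: h = z + ψ = 688.12 + 41.01 = 729.13 m.
Total head at well H: h = 757.87 − 20.87 = 737.00 m.
Head difference: h(well F) − h(well H) = 729.13 − 737.00 = -7.87 m.
Hydraulic gradient: i = |Δh| / L = 7.87 / 679.1 = 0.0116.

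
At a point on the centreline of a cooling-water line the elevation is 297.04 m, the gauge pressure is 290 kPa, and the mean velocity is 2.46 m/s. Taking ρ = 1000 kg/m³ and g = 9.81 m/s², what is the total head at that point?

h ≈ 326.91 m

Pressure head ψ = P/(ρg) = 290×1000 / (1000 × 9.81) = 29.56 m.
Velocity head = v²/(2g) = 2.46² / (2 × 9.81) = 0.308 m.
h = z + ψ + v²/(2g) = 297.04 + 29.56 + 0.308 = 326.91 m.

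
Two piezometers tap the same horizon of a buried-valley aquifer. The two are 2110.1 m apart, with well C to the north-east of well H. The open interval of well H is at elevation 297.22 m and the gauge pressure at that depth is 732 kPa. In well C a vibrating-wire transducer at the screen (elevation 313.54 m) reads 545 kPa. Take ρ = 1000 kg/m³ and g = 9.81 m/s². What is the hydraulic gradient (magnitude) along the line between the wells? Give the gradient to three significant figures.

i ≈ 0.00130

Pressure head at well H: ψ = P/(ρg) = 732×1000 / (1000 × 9.81) = 74.62 m.
Total head at well H: h = z + ψ = 297.22 + 74.62 = 371.84 m.
Pressure head at well C: ψ = P/(ρg) = 545×1000 / (1000 × 9.81) = 55.56 m.
Total head at well C: h = z + ψ = 313.54 + 55.56 = 369.10 m.
Head difference: h(well H) − h(well C) = 371.84 − 369.10 = 2.74 m.
Hydraulic gradient: i = |Δh| / L = 2.74 / 2110.1 = 0.00130.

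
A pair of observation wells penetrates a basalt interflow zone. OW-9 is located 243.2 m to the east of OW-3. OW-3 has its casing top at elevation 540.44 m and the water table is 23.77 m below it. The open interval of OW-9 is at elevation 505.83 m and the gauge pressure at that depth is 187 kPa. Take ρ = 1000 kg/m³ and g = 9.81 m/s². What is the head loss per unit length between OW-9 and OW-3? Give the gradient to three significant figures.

Total head at OW-3: h = 540.44 − 23.77 = 516.67 m.
Pressure head at OW-9: ψ = P/(ρg) = 187×1000 / (1000 × 9.81) = 19.06 m.
Total head at OW-9: h = z + ψ = 505.83 + 19.06 = 524.89 m.
Head difference: h(OW-3) − h(OW-9) = 516.67 − 524.89 = -8.22 m.
Hydraulic gradient: i = |Δh| / L = 8.22 / 243.2 = 0.0338.

i ≈ 0.0338 m/m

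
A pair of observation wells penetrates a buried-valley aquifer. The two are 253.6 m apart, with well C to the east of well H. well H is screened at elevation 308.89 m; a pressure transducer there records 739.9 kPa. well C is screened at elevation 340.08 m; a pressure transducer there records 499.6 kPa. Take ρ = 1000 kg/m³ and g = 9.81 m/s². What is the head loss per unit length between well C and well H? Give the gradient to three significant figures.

Pressure head at well H: ψ = P/(ρg) = 739.9×1000 / (1000 × 9.81) = 75.42 m.
Total head at well H: h = z + ψ = 308.89 + 75.42 = 384.31 m.
Pressure head at well C: ψ = P/(ρg) = 499.6×1000 / (1000 × 9.81) = 50.93 m.
Total head at well C: h = z + ψ = 340.08 + 50.93 = 391.01 m.
Head difference: h(well H) − h(well C) = 384.31 − 391.01 = -6.70 m.
Hydraulic gradient: i = |Δh| / L = 6.70 / 253.6 = 0.0264.

i ≈ 0.0264 m/m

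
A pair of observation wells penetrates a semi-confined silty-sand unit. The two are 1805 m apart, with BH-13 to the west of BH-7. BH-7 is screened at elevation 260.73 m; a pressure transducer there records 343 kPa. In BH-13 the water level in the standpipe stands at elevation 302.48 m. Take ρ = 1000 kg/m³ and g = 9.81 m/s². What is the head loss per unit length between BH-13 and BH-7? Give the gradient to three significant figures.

i ≈ 0.00376 m/m

Pressure head at BH-7: ψ = P/(ρg) = 343×1000 / (1000 × 9.81) = 34.96 m.
Total head at BH-7: h = z + ψ = 260.73 + 34.96 = 295.69 m.
Total head at BH-13: h = 302.48 m (water level in the piezometer is the total head).
Head difference: h(BH-7) − h(BH-13) = 295.69 − 302.48 = -6.79 m.
Hydraulic gradient: i = |Δh| / L = 6.79 / 1805 = 0.00376.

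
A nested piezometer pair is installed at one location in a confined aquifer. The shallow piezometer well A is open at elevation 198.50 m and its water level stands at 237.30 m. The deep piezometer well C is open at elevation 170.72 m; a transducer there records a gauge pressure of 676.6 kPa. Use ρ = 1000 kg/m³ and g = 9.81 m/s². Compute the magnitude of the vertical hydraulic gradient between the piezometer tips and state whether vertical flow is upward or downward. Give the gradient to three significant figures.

|i_v| ≈ 0.0860; vertical flow is upward

Total head at well A: h = 237.30 m (water level in the standpipe).
Pressure head at well C: ψ = P/(ρg) = 676.6×1000 / (1000 × 9.81) = 68.97 m.
Total head at well C: h = z + ψ = 170.72 + 68.97 = 239.69 m.
Δh = h(well A) − h(well C) = 237.30 − 239.69 = -2.39 m.
Vertical separation Δz = 198.50 − 170.72 = 27.78 m.
|i_v| = |Δh| / Δz = 2.39 / 27.78 = 0.0860.
Head is higher in the deep piezometer, so vertical flow is upward (discharge condition).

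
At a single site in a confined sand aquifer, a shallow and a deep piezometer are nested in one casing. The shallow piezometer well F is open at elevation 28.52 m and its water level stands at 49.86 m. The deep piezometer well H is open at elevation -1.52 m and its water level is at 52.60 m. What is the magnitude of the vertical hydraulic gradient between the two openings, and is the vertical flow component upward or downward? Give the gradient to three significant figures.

|i_v| ≈ 0.0912; vertical flow is upward

Total head at well F: h = 49.86 m (water level in the standpipe).
Total head at well H: h = 52.60 m.
Δh = h(well F) − h(well H) = 49.86 − 52.60 = -2.74 m.
Vertical separation Δz = 28.52 − (-1.52) = 30.04 m.
|i_v| = |Δh| / Δz = 2.74 / 30.04 = 0.0912.
Head is higher in the deep piezometer, so vertical flow is upward (discharge condition).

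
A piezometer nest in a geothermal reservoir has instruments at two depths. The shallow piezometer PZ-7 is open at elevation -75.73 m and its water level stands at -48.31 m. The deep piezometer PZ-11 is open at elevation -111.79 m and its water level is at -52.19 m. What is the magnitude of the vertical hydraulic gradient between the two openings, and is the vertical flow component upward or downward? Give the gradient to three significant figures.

|i_v| ≈ 0.108; vertical flow is downward

Total head at PZ-7: h = -48.31 m (water level in the standpipe).
Total head at PZ-11: h = -52.19 m.
Δh = h(PZ-7) − h(PZ-11) = -48.31 − (-52.19) = 3.88 m.
Vertical separation Δz = -75.73 − (-111.79) = 36.06 m.
|i_v| = |Δh| / Δz = 3.88 / 36.06 = 0.108.
Head is higher in the shallow piezometer, so vertical flow is downward (recharge condition).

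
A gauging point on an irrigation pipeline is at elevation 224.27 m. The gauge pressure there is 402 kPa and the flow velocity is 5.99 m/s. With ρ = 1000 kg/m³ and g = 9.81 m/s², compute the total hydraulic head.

Pressure head ψ = P/(ρg) = 402×1000 / (1000 × 9.81) = 40.98 m.
Velocity head = v²/(2g) = 5.99² / (2 × 9.81) = 1.829 m.
h = z + ψ + v²/(2g) = 224.27 + 40.98 + 1.829 = 267.08 m.

h ≈ 267.08 m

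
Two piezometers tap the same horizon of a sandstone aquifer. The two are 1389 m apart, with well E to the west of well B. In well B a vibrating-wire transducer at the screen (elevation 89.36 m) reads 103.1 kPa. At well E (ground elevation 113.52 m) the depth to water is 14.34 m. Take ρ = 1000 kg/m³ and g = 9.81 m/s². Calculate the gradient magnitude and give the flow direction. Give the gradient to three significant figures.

Pressure head at well B: ψ = P/(ρg) = 103.1×1000 / (1000 × 9.81) = 10.51 m.
Total head at well B: h = z + ψ = 89.36 + 10.51 = 99.87 m.
Total head at well E: h = 113.52 − 14.34 = 99.18 m.
Head difference: h(well B) − h(well E) = 99.87 − 99.18 = 0.69 m.
Hydraulic gradient: i = |Δh| / L = 0.69 / 1389 = 0.000497.
Flow is from higher to lower head: from well B toward well E, i.e. toward the west.

i ≈ 0.000497; groundwater flows toward the west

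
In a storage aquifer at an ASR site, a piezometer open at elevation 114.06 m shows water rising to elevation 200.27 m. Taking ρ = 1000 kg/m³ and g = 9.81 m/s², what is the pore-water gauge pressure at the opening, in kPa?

P ≈ 846 kPa

Pressure head ψ = h − z = 200.27 − 114.06 = 86.21 m.
P = ρgψ = 1000 × 9.81 × 86.21 = 845720 Pa ≈ 846 kPa.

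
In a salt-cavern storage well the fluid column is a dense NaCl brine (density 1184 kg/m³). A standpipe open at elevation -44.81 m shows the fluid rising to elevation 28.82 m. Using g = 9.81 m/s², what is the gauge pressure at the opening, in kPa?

Pressure head ψ = h − z = 28.82 − (-44.81) = 73.63 m.
P = ρgψ = 1184 × 9.81 × 73.63 = 855215 Pa ≈ 855 kPa.

P ≈ 855 kPa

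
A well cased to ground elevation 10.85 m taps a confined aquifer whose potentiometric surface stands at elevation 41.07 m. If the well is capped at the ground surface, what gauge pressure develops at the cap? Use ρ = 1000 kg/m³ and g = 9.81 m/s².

P ≈ 296 kPa

Head above the cap: Δh = 41.07 − 10.85 = 30.22 m.
P = ρgΔh = 1000 × 9.81 × 30.22 = 296458 Pa ≈ 296 kPa.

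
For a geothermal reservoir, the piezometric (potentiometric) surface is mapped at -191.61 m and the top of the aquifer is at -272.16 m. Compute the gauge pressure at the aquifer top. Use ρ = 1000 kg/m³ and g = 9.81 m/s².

P ≈ 790 kPa

Pressure head at the aquifer top: ψ = h − z = -191.61 − (-272.16) = 80.55 m.
P = ρgψ = 1000 × 9.81 × 80.55 = 790196 Pa ≈ 790 kPa.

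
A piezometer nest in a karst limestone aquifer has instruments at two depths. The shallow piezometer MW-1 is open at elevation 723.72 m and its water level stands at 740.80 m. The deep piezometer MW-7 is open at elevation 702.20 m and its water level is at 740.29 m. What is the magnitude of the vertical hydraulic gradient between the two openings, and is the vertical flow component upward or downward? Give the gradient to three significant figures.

|i_v| ≈ 0.0237; vertical flow is downward

Total head at MW-1: h = 740.80 m (water level in the standpipe).
Total head at MW-7: h = 740.29 m.
Δh = h(MW-1) − h(MW-7) = 740.80 − 740.29 = 0.51 m.
Vertical separation Δz = 723.72 − 702.20 = 21.52 m.
|i_v| = |Δh| / Δz = 0.51 / 21.52 = 0.0237.
Head is higher in the shallow piezometer, so vertical flow is downward (recharge condition).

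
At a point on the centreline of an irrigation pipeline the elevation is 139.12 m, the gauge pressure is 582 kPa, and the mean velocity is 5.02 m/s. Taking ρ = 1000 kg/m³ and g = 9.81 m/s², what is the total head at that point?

Pressure head ψ = P/(ρg) = 582×1000 / (1000 × 9.81) = 59.33 m.
Velocity head = v²/(2g) = 5.02² / (2 × 9.81) = 1.284 m.
h = z + ψ + v²/(2g) = 139.12 + 59.33 + 1.284 = 199.73 m.

h ≈ 199.73 m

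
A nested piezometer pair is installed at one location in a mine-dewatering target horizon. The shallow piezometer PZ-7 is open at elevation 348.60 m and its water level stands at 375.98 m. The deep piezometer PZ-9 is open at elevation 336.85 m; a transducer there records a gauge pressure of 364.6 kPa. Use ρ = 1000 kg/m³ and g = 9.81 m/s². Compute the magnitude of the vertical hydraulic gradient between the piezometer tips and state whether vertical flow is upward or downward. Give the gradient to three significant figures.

Total head at PZ-7: h = 375.98 m (water level in the standpipe).
Pressure head at PZ-9: ψ = P/(ρg) = 364.6×1000 / (1000 × 9.81) = 37.17 m.
Total head at PZ-9: h = z + ψ = 336.85 + 37.17 = 374.02 m.
Δh = h(PZ-7) − h(PZ-9) = 375.98 − 374.02 = 1.96 m.
Vertical separation Δz = 348.60 − 336.85 = 11.75 m.
|i_v| = |Δh| / Δz = 1.96 / 11.75 = 0.167.
Head is higher in the shallow piezometer, so vertical flow is downward (recharge condition).

|i_v| ≈ 0.167; vertical flow is downward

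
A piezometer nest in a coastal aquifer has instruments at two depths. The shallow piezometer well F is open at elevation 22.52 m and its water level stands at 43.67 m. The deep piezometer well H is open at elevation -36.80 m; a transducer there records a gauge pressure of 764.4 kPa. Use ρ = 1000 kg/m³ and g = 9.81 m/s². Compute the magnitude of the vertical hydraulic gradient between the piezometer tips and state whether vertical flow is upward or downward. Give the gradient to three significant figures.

Total head at well F: h = 43.67 m (water level in the standpipe).
Pressure head at well H: ψ = P/(ρg) = 764.4×1000 / (1000 × 9.81) = 77.92 m.
Total head at well H: h = z + ψ = -36.80 + 77.92 = 41.12 m.
Δh = h(well F) − h(well H) = 43.67 − 41.12 = 2.55 m.
Vertical separation Δz = 22.52 − (-36.80) = 59.32 m.
|i_v| = |Δh| / Δz = 2.55 / 59.32 = 0.0430.
Head is higher in the shallow piezometer, so vertical flow is downward (recharge condition).

|i_v| ≈ 0.0430; vertical flow is downward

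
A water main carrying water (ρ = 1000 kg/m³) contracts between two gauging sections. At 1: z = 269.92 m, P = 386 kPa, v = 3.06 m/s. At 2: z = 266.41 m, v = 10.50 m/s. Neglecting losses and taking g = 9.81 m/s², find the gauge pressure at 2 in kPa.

Pressure head at 1: ψ₁ = P₁/(ρg) = 386×1000 / (1000 × 9.81) = 39.35 m.
Velocity heads: v₁²/2g = 3.06²/19.62 = 0.477 m; v₂²/2g = 10.50²/19.62 = 5.619 m.
Total head H = z₁ + ψ₁ + v₁²/2g = 269.92 + 39.35 + 0.477 = 309.75 m.
ψ₂ = H − z₂ − v₂²/2g = 309.75 − 266.41 − 5.619 = 37.72 m.
P₂ = ρgψ₂ = 1000 × 9.81 × 37.72 ≈ 370 kPa.

P₂ ≈ 370 kPa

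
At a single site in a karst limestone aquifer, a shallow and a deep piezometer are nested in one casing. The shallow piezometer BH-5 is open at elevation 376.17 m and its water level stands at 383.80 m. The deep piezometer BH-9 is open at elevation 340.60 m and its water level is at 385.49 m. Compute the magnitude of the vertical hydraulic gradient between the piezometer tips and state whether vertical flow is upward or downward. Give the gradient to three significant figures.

|i_v| ≈ 0.0475; vertical flow is upward

Total head at BH-5: h = 383.80 m (water level in the standpipe).
Total head at BH-9: h = 385.49 m.
Δh = h(BH-5) − h(BH-9) = 383.80 − 385.49 = -1.69 m.
Vertical separation Δz = 376.17 − 340.60 = 35.57 m.
|i_v| = |Δh| / Δz = 1.69 / 35.57 = 0.0475.
Head is higher in the deep piezometer, so vertical flow is upward (discharge condition).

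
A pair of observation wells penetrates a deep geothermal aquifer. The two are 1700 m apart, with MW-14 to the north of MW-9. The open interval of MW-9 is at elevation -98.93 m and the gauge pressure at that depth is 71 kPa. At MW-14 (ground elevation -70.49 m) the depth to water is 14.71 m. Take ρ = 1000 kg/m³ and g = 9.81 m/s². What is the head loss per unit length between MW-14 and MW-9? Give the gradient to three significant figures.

i ≈ 0.00382 m/m

Pressure head at MW-9: ψ = P/(ρg) = 71×1000 / (1000 × 9.81) = 7.24 m.
Total head at MW-9: h = z + ψ = -98.93 + 7.24 = -91.69 m.
Total head at MW-14: h = -70.49 − 14.71 = -85.20 m.
Head difference: h(MW-9) − h(MW-14) = -91.69 − (-85.20) = -6.49 m.
Hydraulic gradient: i = |Δh| / L = 6.49 / 1700 = 0.00382.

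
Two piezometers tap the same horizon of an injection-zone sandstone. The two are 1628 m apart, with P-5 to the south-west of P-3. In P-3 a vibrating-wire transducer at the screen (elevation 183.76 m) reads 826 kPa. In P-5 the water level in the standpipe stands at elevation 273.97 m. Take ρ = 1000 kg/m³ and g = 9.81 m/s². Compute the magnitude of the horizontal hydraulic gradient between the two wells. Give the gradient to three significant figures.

Pressure head at P-3: ψ = P/(ρg) = 826×1000 / (1000 × 9.81) = 84.20 m.
Total head at P-3: h = z + ψ = 183.76 + 84.20 = 267.96 m.
Total head at P-5: h = 273.97 m (water level in the piezometer is the total head).
Head difference: h(P-3) − h(P-5) = 267.96 − 273.97 = -6.01 m.
Hydraulic gradient: i = |Δh| / L = 6.01 / 1628 = 0.00369.

i ≈ 0.00369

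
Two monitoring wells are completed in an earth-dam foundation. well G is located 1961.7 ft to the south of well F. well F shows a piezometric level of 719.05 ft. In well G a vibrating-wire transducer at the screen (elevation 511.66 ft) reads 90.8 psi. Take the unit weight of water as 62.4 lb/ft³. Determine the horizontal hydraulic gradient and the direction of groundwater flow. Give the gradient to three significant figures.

i ≈ 0.00110; groundwater flows toward the north

Total head at well F: h = 719.05 ft (water level in the piezometer is the total head).
Pressure head at well G: ψ = 144·P/γ = 144 × 90.8 / 62.4 = 209.54 ft.
Total head at well G: h = z + ψ = 511.66 + 209.54 = 721.20 ft.
Head difference: h(well F) − h(well G) = 719.05 − 721.20 = -2.15 ft.
Hydraulic gradient: i = |Δh| / L = 2.15 / 1961.7 = 0.00110.
Flow is from higher to lower head: from well G toward well F, i.e. toward the north.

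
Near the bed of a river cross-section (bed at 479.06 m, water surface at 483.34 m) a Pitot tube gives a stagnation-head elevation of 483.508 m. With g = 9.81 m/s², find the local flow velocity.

Near the bed, under hydrostatic conditions, the piezometric head (z + ψ) equals the free-surface elevation, 483.34 m.
Velocity head = total − piezometric = 483.508 − 483.34 = 0.168 m.
v = √(2g·h_v) = √(2 × 9.81 × 0.168) = 1.82 m/s.

v ≈ 1.82 m/s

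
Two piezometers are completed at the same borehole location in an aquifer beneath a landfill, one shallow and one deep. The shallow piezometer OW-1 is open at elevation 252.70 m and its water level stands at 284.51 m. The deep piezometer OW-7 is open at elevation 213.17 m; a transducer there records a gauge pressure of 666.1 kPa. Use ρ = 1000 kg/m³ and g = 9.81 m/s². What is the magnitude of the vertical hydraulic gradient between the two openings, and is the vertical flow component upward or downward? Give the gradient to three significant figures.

|i_v| ≈ 0.0870; vertical flow is downward

Total head at OW-1: h = 284.51 m (water level in the standpipe).
Pressure head at OW-7: ψ = P/(ρg) = 666.1×1000 / (1000 × 9.81) = 67.90 m.
Total head at OW-7: h = z + ψ = 213.17 + 67.90 = 281.07 m.
Δh = h(OW-1) − h(OW-7) = 284.51 − 281.07 = 3.44 m.
Vertical separation Δz = 252.70 − 213.17 = 39.53 m.
|i_v| = |Δh| / Δz = 3.44 / 39.53 = 0.0870.
Head is higher in the shallow piezometer, so vertical flow is downward (recharge condition).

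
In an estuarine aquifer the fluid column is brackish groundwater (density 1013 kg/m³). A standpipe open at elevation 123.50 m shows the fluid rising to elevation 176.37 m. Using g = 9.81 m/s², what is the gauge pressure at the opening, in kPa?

Pressure head ψ = h − z = 176.37 − 123.50 = 52.87 m.
P = ρgψ = 1013 × 9.81 × 52.87 = 525397 Pa ≈ 525 kPa.

P ≈ 525 kPa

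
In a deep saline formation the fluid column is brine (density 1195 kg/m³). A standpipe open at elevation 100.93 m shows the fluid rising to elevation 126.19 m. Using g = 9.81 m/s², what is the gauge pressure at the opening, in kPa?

Pressure head ψ = h − z = 126.19 − 100.93 = 25.26 m.
P = ρgψ = 1195 × 9.81 × 25.26 = 296122 Pa ≈ 296 kPa.

P ≈ 296 kPa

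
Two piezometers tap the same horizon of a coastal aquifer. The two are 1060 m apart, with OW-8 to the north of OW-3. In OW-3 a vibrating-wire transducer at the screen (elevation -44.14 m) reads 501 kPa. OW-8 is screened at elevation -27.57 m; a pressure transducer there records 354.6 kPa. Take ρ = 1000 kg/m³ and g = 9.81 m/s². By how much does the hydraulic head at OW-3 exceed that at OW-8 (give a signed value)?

Pressure head at OW-3: ψ = P/(ρg) = 501×1000 / (1000 × 9.81) = 51.07 m.
Total head at OW-3: h = z + ψ = -44.14 + 51.07 = 6.93 m.
Pressure head at OW-8: ψ = P/(ρg) = 354.6×1000 / (1000 × 9.81) = 36.15 m.
Total head at OW-8: h = z + ψ = -27.57 + 36.15 = 8.58 m.
Head difference: h(OW-3) − h(OW-8) = 6.93 − 8.58 = -1.65 m.

Δh ≈ -1.65 m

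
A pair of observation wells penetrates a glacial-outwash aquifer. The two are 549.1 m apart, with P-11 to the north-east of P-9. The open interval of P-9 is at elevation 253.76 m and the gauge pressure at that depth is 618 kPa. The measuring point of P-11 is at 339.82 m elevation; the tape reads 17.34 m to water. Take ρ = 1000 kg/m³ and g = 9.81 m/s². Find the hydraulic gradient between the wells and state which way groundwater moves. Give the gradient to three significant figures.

i ≈ 0.0104; groundwater flows toward the south-west

Pressure head at P-9: ψ = P/(ρg) = 618×1000 / (1000 × 9.81) = 63.00 m.
Total head at P-9: h = z + ψ = 253.76 + 63.00 = 316.76 m.
Total head at P-11: h = 339.82 − 17.34 = 322.48 m.
Head difference: h(P-9) − h(P-11) = 316.76 − 322.48 = -5.72 m.
Hydraulic gradient: i = |Δh| / L = 5.72 / 549.1 = 0.0104.
Flow is from higher to lower head: from P-11 toward P-9, i.e. toward the south-west.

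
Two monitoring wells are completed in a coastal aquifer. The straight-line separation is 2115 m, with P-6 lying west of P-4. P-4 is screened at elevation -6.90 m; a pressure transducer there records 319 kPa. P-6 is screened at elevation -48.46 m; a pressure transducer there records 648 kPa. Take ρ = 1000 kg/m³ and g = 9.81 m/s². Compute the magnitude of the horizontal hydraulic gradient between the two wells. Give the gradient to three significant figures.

i ≈ 0.00379

Pressure head at P-4: ψ = P/(ρg) = 319×1000 / (1000 × 9.81) = 32.52 m.
Total head at P-4: h = z + ψ = -6.90 + 32.52 = 25.62 m.
Pressure head at P-6: ψ = P/(ρg) = 648×1000 / (1000 × 9.81) = 66.06 m.
Total head at P-6: h = z + ψ = -48.46 + 66.06 = 17.60 m.
Head difference: h(P-4) − h(P-6) = 25.62 − 17.60 = 8.02 m.
Hydraulic gradient: i = |Δh| / L = 8.02 / 2115 = 0.00379.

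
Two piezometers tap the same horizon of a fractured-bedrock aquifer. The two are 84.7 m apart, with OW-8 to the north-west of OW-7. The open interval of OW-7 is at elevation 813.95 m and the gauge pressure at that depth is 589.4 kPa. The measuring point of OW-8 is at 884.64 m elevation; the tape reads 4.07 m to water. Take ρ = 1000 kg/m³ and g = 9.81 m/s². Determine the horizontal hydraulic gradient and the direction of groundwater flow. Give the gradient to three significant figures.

Pressure head at OW-7: ψ = P/(ρg) = 589.4×1000 / (1000 × 9.81) = 60.08 m.
Total head at OW-7: h = z + ψ = 813.95 + 60.08 = 874.03 m.
Total head at OW-8: h = 884.64 − 4.07 = 880.57 m.
Head difference: h(OW-7) − h(OW-8) = 874.03 − 880.57 = -6.54 m.
Hydraulic gradient: i = |Δh| / L = 6.54 / 84.7 = 0.0772.
Flow is from higher to lower head: from OW-8 toward OW-7, i.e. toward the south-east.

i ≈ 0.0772; groundwater flows toward the south-east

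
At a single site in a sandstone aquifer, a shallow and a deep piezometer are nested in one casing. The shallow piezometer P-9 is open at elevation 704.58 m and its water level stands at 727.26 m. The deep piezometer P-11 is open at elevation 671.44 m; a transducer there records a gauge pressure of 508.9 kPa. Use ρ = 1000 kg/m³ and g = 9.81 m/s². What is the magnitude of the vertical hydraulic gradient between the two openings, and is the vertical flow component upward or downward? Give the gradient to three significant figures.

Total head at P-9: h = 727.26 m (water level in the standpipe).
Pressure head at P-11: ψ = P/(ρg) = 508.9×1000 / (1000 × 9.81) = 51.88 m.
Total head at P-11: h = z + ψ = 671.44 + 51.88 = 723.32 m.
Δh = h(P-9) − h(P-11) = 727.26 − 723.32 = 3.94 m.
Vertical separation Δz = 704.58 − 671.44 = 33.14 m.
|i_v| = |Δh| / Δz = 3.94 / 33.14 = 0.119.
Head is higher in the shallow piezometer, so vertical flow is downward (recharge condition).

|i_v| ≈ 0.119; vertical flow is downward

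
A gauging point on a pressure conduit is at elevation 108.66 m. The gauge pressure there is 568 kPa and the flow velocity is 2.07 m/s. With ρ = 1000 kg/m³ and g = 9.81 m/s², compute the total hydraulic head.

Pressure head ψ = P/(ρg) = 568×1000 / (1000 × 9.81) = 57.90 m.
Velocity head = v²/(2g) = 2.07² / (2 × 9.81) = 0.218 m.
h = z + ψ + v²/(2g) = 108.66 + 57.90 + 0.218 = 166.78 m.

h ≈ 166.78 m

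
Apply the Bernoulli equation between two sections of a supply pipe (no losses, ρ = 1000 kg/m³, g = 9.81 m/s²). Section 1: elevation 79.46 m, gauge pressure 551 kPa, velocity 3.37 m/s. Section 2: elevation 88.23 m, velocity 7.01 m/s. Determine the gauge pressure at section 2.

P₂ ≈ 446 kPa

Pressure head at 1: ψ₁ = P₁/(ρg) = 551×1000 / (1000 × 9.81) = 56.17 m.
Velocity heads: v₁²/2g = 3.37²/19.62 = 0.579 m; v₂²/2g = 7.01²/19.62 = 2.505 m.
Total head H = z₁ + ψ₁ + v₁²/2g = 79.46 + 56.17 + 0.579 = 136.21 m.
ψ₂ = H − z₂ − v₂²/2g = 136.21 − 88.23 − 2.505 = 45.48 m.
P₂ = ρgψ₂ = 1000 × 9.81 × 45.48 ≈ 446 kPa.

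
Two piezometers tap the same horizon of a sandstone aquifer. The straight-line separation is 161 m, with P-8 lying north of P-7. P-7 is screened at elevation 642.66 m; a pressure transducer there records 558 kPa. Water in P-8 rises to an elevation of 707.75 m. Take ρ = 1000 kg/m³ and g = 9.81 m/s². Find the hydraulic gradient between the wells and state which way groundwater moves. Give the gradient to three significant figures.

i ≈ 0.0510; groundwater flows toward the south

Pressure head at P-7: ψ = P/(ρg) = 558×1000 / (1000 × 9.81) = 56.88 m.
Total head at P-7: h = z + ψ = 642.66 + 56.88 = 699.54 m.
Total head at P-8: h = 707.75 m (water level in the piezometer is the total head).
Head difference: h(P-7) − h(P-8) = 699.54 − 707.75 = -8.21 m.
Hydraulic gradient: i = |Δh| / L = 8.21 / 161 = 0.0510.
Flow is from higher to lower head: from P-8 toward P-7, i.e. toward the south.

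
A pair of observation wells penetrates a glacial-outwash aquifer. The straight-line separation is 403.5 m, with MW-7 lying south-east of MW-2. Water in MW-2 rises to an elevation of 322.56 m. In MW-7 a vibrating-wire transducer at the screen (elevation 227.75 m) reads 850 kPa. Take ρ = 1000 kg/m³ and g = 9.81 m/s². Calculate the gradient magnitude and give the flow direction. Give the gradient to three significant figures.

i ≈ 0.0202; groundwater flows toward the south-east

Total head at MW-2: h = 322.56 m (water level in the piezometer is the total head).
Pressure head at MW-7: ψ = P/(ρg) = 850×1000 / (1000 × 9.81) = 86.65 m.
Total head at MW-7: h = z + ψ = 227.75 + 86.65 = 314.40 m.
Head difference: h(MW-2) − h(MW-7) = 322.56 − 314.40 = 8.16 m.
Hydraulic gradient: i = |Δh| / L = 8.16 / 403.5 = 0.0202.
Flow is from higher to lower head: from MW-2 toward MW-7, i.e. toward the south-east.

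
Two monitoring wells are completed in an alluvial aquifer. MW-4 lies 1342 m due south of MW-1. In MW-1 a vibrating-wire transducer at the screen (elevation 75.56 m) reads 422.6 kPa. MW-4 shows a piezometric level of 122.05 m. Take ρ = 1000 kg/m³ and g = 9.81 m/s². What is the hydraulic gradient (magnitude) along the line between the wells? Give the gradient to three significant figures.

i ≈ 0.00254

Pressure head at MW-1: ψ = P/(ρg) = 422.6×1000 / (1000 × 9.81) = 43.08 m.
Total head at MW-1: h = z + ψ = 75.56 + 43.08 = 118.64 m.
Total head at MW-4: h = 122.05 m (water level in the piezometer is the total head).
Head difference: h(MW-1) − h(MW-4) = 118.64 − 122.05 = -3.41 m.
Hydraulic gradient: i = |Δh| / L = 3.41 / 1342 = 0.00254.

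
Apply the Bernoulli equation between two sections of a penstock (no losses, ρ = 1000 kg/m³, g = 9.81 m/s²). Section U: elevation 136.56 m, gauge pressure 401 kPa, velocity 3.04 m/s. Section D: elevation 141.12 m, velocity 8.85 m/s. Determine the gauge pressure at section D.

Pressure head at U: ψ₁ = P₁/(ρg) = 401×1000 / (1000 × 9.81) = 40.88 m.
Velocity heads: v₁²/2g = 3.04²/19.62 = 0.471 m; v₂²/2g = 8.85²/19.62 = 3.992 m.
Total head H = z₁ + ψ₁ + v₁²/2g = 136.56 + 40.88 + 0.471 = 177.91 m.
ψ₂ = H − z₂ − v₂²/2g = 177.91 − 141.12 − 3.992 = 32.80 m.
P₂ = ρgψ₂ = 1000 × 9.81 × 32.80 ≈ 322 kPa.

P₂ ≈ 322 kPa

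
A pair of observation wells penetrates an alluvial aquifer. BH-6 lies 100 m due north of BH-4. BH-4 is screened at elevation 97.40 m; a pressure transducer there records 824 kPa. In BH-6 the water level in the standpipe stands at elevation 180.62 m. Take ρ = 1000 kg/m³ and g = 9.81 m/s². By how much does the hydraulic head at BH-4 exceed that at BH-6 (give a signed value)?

Δh ≈ 0.78 m

Pressure head at BH-4: ψ = P/(ρg) = 824×1000 / (1000 × 9.81) = 84.00 m.
Total head at BH-4: h = z + ψ = 97.40 + 84.00 = 181.40 m.
Total head at BH-6: h = 180.62 m (water level in the piezometer is the total head).
Head difference: h(BH-4) − h(BH-6) = 181.40 − 180.62 = 0.78 m.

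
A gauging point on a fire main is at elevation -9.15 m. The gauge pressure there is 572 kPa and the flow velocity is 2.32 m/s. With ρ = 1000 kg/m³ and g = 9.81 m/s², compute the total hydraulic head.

h ≈ 49.43 m

Pressure head ψ = P/(ρg) = 572×1000 / (1000 × 9.81) = 58.31 m.
Velocity head = v²/(2g) = 2.32² / (2 × 9.81) = 0.274 m.
h = z + ψ + v²/(2g) = -9.15 + 58.31 + 0.274 = 49.43 m.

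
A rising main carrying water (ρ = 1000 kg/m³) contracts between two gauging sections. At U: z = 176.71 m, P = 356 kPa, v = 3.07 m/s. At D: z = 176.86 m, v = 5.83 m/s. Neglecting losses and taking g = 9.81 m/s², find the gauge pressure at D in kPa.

P₂ ≈ 342 kPa

Pressure head at U: ψ₁ = P₁/(ρg) = 356×1000 / (1000 × 9.81) = 36.29 m.
Velocity heads: v₁²/2g = 3.07²/19.62 = 0.480 m; v₂²/2g = 5.83²/19.62 = 1.732 m.
Total head H = z₁ + ψ₁ + v₁²/2g = 176.71 + 36.29 + 0.480 = 213.48 m.
ψ₂ = H − z₂ − v₂²/2g = 213.48 − 176.86 − 1.732 = 34.89 m.
P₂ = ρgψ₂ = 1000 × 9.81 × 34.89 ≈ 342 kPa.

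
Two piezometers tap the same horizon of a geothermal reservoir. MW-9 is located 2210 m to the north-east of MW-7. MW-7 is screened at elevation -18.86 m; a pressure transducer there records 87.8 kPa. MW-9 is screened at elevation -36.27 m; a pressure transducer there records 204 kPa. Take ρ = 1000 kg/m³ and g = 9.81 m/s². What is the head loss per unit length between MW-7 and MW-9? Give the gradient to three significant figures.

i ≈ 0.00252 m/m

Pressure head at MW-7: ψ = P/(ρg) = 87.8×1000 / (1000 × 9.81) = 8.95 m.
Total head at MW-7: h = z + ψ = -18.86 + 8.95 = -9.91 m.
Pressure head at MW-9: ψ = P/(ρg) = 204×1000 / (1000 × 9.81) = 20.80 m.
Total head at MW-9: h = z + ψ = -36.27 + 20.80 = -15.47 m.
Head difference: h(MW-7) − h(MW-9) = -9.91 − (-15.47) = 5.56 m.
Hydraulic gradient: i = |Δh| / L = 5.56 / 2210 = 0.00252.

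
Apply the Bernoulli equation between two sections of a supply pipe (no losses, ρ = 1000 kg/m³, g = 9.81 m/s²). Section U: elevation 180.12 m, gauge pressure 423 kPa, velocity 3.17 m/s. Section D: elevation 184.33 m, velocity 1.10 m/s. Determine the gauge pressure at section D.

Pressure head at U: ψ₁ = P₁/(ρg) = 423×1000 / (1000 × 9.81) = 43.12 m.
Velocity heads: v₁²/2g = 3.17²/19.62 = 0.512 m; v₂²/2g = 1.10²/19.62 = 0.062 m.
Total head H = z₁ + ψ₁ + v₁²/2g = 180.12 + 43.12 + 0.512 = 223.75 m.
ψ₂ = H − z₂ − v₂²/2g = 223.75 − 184.33 − 0.062 = 39.36 m.
P₂ = ρgψ₂ = 1000 × 9.81 × 39.36 ≈ 386 kPa.

P₂ ≈ 386 kPa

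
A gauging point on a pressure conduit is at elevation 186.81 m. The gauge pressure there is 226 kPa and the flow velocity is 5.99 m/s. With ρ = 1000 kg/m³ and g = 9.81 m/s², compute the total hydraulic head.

Pressure head ψ = P/(ρg) = 226×1000 / (1000 × 9.81) = 23.04 m.
Velocity head = v²/(2g) = 5.99² / (2 × 9.81) = 1.829 m.
h = z + ψ + v²/(2g) = 186.81 + 23.04 + 1.829 = 211.68 m.

h ≈ 211.68 m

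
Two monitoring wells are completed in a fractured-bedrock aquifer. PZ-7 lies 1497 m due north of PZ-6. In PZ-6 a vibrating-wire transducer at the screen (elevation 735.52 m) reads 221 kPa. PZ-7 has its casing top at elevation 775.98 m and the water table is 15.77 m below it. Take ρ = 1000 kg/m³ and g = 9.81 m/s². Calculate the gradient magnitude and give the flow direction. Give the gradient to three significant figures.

i ≈ 0.00144; groundwater flows toward the south

Pressure head at PZ-6: ψ = P/(ρg) = 221×1000 / (1000 × 9.81) = 22.53 m.
Total head at PZ-6: h = z + ψ = 735.52 + 22.53 = 758.05 m.
Total head at PZ-7: h = 775.98 − 15.77 = 760.21 m.
Head difference: h(PZ-6) − h(PZ-7) = 758.05 − 760.21 = -2.16 m.
Hydraulic gradient: i = |Δh| / L = 2.16 / 1497 = 0.00144.
Flow is from higher to lower head: from PZ-7 toward PZ-6, i.e. toward the south.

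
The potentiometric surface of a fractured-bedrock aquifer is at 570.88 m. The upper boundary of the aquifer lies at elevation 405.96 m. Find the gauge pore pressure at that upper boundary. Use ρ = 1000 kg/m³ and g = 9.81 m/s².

Pressure head at the aquifer top: ψ = h − z = 570.88 − 405.96 = 164.92 m.
P = ρgψ = 1000 × 9.81 × 164.92 = 1617865 Pa ≈ 1620 kPa.

P ≈ 1620 kPa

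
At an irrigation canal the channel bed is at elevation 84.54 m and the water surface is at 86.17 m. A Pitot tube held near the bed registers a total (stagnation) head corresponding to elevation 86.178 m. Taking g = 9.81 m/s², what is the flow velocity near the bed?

Near the bed, under hydrostatic conditions, the piezometric head (z + ψ) equals the free-surface elevation, 86.17 m.
Velocity head = total − piezometric = 86.178 − 86.17 = 0.008 m.
v = √(2g·h_v) = √(2 × 9.81 × 0.008) = 0.396 m/s.

v ≈ 0.396 m/s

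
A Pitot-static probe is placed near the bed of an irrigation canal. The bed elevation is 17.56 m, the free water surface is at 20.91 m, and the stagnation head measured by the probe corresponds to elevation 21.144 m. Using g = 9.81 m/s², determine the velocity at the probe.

Near the bed, under hydrostatic conditions, the piezometric head (z + ψ) equals the free-surface elevation, 20.91 m.
Velocity head = total − piezometric = 21.144 − 20.91 = 0.234 m.
v = √(2g·h_v) = √(2 × 9.81 × 0.234) = 2.14 m/s.

v ≈ 2.14 m/s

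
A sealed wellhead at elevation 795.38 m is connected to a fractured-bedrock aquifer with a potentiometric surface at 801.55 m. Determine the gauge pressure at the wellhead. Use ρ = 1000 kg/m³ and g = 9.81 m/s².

P ≈ 60.5 kPa

Head above the cap: Δh = 801.55 − 795.38 = 6.17 m.
P = ρgΔh = 1000 × 9.81 × 6.17 = 60528 Pa ≈ 60.5 kPa.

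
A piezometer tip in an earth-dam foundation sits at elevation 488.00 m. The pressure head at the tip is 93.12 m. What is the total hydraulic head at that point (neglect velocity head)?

h = z + ψ = 488.00 + 93.12 = 581.12 m.

h ≈ 581.12 m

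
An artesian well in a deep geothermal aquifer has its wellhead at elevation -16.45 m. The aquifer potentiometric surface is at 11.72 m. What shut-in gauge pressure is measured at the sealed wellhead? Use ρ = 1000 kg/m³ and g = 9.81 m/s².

P ≈ 276 kPa

Head above the cap: Δh = 11.72 − (-16.45) = 28.17 m.
P = ρgΔh = 1000 × 9.81 × 28.17 = 276348 Pa ≈ 276 kPa.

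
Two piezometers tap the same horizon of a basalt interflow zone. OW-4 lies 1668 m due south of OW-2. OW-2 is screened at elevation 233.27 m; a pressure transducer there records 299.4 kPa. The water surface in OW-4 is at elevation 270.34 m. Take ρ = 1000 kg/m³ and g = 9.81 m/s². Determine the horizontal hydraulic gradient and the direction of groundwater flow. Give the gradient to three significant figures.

i ≈ 0.00393; groundwater flows toward the north

Pressure head at OW-2: ψ = P/(ρg) = 299.4×1000 / (1000 × 9.81) = 30.52 m.
Total head at OW-2: h = z + ψ = 233.27 + 30.52 = 263.79 m.
Total head at OW-4: h = 270.34 m (water level in the piezometer is the total head).
Head difference: h(OW-2) − h(OW-4) = 263.79 − 270.34 = -6.55 m.
Hydraulic gradient: i = |Δh| / L = 6.55 / 1668 = 0.00393.
Flow is from higher to lower head: from OW-4 toward OW-2, i.e. toward the north.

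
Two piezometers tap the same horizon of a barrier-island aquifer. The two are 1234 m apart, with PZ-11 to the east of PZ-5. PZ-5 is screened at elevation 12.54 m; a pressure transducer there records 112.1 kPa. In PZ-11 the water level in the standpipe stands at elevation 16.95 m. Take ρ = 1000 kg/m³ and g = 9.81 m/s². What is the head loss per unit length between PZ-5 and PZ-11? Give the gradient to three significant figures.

Pressure head at PZ-5: ψ = P/(ρg) = 112.1×1000 / (1000 × 9.81) = 11.43 m.
Total head at PZ-5: h = z + ψ = 12.54 + 11.43 = 23.97 m.
Total head at PZ-11: h = 16.95 m (water level in the piezometer is the total head).
Head difference: h(PZ-5) − h(PZ-11) = 23.97 − 16.95 = 7.02 m.
Hydraulic gradient: i = |Δh| / L = 7.02 / 1234 = 0.00569.

i ≈ 0.00569 m/m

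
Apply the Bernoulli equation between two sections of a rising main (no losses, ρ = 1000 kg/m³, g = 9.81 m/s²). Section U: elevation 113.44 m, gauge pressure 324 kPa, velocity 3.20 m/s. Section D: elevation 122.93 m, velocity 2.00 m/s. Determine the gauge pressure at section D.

P₂ ≈ 234 kPa

Pressure head at U: ψ₁ = P₁/(ρg) = 324×1000 / (1000 × 9.81) = 33.03 m.
Velocity heads: v₁²/2g = 3.20²/19.62 = 0.522 m; v₂²/2g = 2.00²/19.62 = 0.204 m.
Total head H = z₁ + ψ₁ + v₁²/2g = 113.44 + 33.03 + 0.522 = 146.99 m.
ψ₂ = H − z₂ − v₂²/2g = 146.99 − 122.93 − 0.204 = 23.86 m.
P₂ = ρgψ₂ = 1000 × 9.81 × 23.86 ≈ 234 kPa.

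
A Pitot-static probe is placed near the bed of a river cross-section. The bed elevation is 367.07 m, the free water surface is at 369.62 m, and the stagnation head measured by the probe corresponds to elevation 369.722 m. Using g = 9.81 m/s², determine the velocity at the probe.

v ≈ 1.41 m/s

Near the bed, under hydrostatic conditions, the piezometric head (z + ψ) equals the free-surface elevation, 369.62 m.
Velocity head = total − piezometric = 369.722 − 369.62 = 0.102 m.
v = √(2g·h_v) = √(2 × 9.81 × 0.102) = 1.41 m/s.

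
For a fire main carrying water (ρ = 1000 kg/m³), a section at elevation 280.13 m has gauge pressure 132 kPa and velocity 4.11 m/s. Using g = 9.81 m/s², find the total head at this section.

h ≈ 294.45 m

Pressure head ψ = P/(ρg) = 132×1000 / (1000 × 9.81) = 13.46 m.
Velocity head = v²/(2g) = 4.11² / (2 × 9.81) = 0.861 m.
h = z + ψ + v²/(2g) = 280.13 + 13.46 + 0.861 = 294.45 m.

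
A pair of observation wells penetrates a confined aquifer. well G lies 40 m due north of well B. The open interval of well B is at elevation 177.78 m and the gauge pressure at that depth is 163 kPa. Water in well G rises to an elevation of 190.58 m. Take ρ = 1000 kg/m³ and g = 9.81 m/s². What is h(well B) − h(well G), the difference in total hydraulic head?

Δh ≈ 3.82 m

Pressure head at well B: ψ = P/(ρg) = 163×1000 / (1000 × 9.81) = 16.62 m.
Total head at well B: h = z + ψ = 177.78 + 16.62 = 194.40 m.
Total head at well G: h = 190.58 m (water level in the piezometer is the total head).
Head difference: h(well B) − h(well G) = 194.40 − 190.58 = 3.82 m.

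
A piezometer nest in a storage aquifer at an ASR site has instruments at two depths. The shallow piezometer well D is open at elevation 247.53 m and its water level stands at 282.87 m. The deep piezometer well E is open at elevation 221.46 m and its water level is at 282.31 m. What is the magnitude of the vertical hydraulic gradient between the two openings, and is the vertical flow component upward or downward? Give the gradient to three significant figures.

Total head at well D: h = 282.87 m (water level in the standpipe).
Total head at well E: h = 282.31 m.
Δh = h(well D) − h(well E) = 282.87 − 282.31 = 0.56 m.
Vertical separation Δz = 247.53 − 221.46 = 26.07 m.
|i_v| = |Δh| / Δz = 0.56 / 26.07 = 0.0215.
Head is higher in the shallow piezometer, so vertical flow is downward (recharge condition).

|i_v| ≈ 0.0215; vertical flow is downward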